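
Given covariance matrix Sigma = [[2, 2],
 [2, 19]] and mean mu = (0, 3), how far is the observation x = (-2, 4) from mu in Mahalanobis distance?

Step 1 — centre the observation: (x - mu) = (-2, 1).

Step 2 — invert Sigma. det(Sigma) = 2·19 - (2)² = 34.
  Sigma^{-1} = (1/det) · [[d, -b], [-b, a]] = [[0.5588, -0.0588],
 [-0.0588, 0.0588]].

Step 3 — form the quadratic (x - mu)^T · Sigma^{-1} · (x - mu):
  Sigma^{-1} · (x - mu) = (-1.1765, 0.1765).
  (x - mu)^T · [Sigma^{-1} · (x - mu)] = (-2)·(-1.1765) + (1)·(0.1765) = 2.5294.

Step 4 — take square root: d = √(2.5294) ≈ 1.5904.

d(x, mu) = √(2.5294) ≈ 1.5904


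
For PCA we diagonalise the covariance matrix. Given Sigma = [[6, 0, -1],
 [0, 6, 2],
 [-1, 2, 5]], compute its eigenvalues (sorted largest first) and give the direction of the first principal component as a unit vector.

Step 1 — characteristic polynomial p(λ) = det(λI - Sigma) = λ³ - tr·λ² + c_1·λ - det, where tr = trace, c_1 = sum of the principal 2×2 minors, det = det(Sigma):
  tr = 6 + 6 + 5 = 17,
  c_1 = (6·6 - (0)²) + (6·5 - (-1)²) + (6·5 - (2)²) = 36 + 29 + 26 = 91,
  det = 6·(6·5 - (2)²) - (0)·((0)·5 - (2)·(-1)) + (-1)·((0)·(2) - 6·(-1)) = 6·(26) - (0)·(2) + (-1)·(6) = 150.
  So p(λ) = λ³ - 17λ² + 91λ - 150.
Step 2 — look for an integer root (rational root theorem: any rational root is an integer divisor of 150). Testing λ = 6:
  p(6) = 216 - 612 + 546 - 150 = 0  ✓
  Dividing out (λ - 6): p(λ) = (λ - 6)(λ² - 11λ + 25).
Step 3 — remaining eigenvalues from the quadratic λ² - 11λ + 25 = 0:
  Δ = 11² - 4·25 = 121 - 100 = 21,  λ = (11 ± √21)/2 = (11 ± 4.5826)/2 ≈ 7.7913 or 3.2087.
  Sorted: λ_1 = 7.7913,  λ_2 = 6,  λ_3 = 3.2087  (check: sum = 17 = tr ✓).

Step 4 — unit eigenvector for λ_1 ≈ 7.7913: v spans the null space of (Sigma - λ_1 I), whose rows are
  r_1 = (-1.7913, 0, -1),  r_2 = (0, -1.7913, 2),  r_3 = (-1, 2, -2.7913).
  v is orthogonal to every row, so take v ∝ r_1 × r_2 = ((0)·(2) - (-1)·(-1.7913), (-1)·(0) - (-1.7913)·(2), (-1.7913)·(-1.7913) - (0)·(0)) ≈ (-1.7913, 3.5826, 3.2087).
  Rescale (multiply by -1 so the first nonzero entry is positive): u = (1.7913, -3.5826, -3.2087).
  ||u|| = √((1.7913)² + (-3.5826)² + (-3.2087)²) = √(26.3394) ≈ 5.1322,  v_1 = u/||u|| ≈ (0.349, -0.6981, -0.6252) (||v_1|| = 1).

λ_1 = 7.7913,  λ_2 = 6,  λ_3 = 3.2087;  v_1 ≈ (0.349, -0.6981, -0.6252)


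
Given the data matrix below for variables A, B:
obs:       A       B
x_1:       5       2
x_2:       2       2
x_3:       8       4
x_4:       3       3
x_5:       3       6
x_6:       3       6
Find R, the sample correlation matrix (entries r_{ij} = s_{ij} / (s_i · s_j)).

Step 1 — column means:
  mean(A) = (5 + 2 + 8 + 3 + 3 + 3) / 6 = 24/6 = 4
  mean(B) = (2 + 2 + 4 + 3 + 6 + 6) / 6 = 23/6 = 3.8333

Step 2 — sample variances and covariances s[i,j] = (1/(n-1)) · Σ_k (x_{k,i} - mean_i) · (x_{k,j} - mean_j), with n-1 = 5:
  s[A,A] = ((1)·(1) + (-2)·(-2) + (4)·(4) + (-1)·(-1) + (-1)·(-1) + (-1)·(-1)) / 5 = 24/5 = 4.8
  s[A,B] = ((1)·(-1.8333) + (-2)·(-1.8333) + (4)·(0.1667) + (-1)·(-0.8333) + (-1)·(2.1667) + (-1)·(2.1667)) / 5 = -1/5 = -0.2
  s[B,B] = ((-1.8333)·(-1.8333) + (-1.8333)·(-1.8333) + (0.1667)·(0.1667) + (-0.8333)·(-0.8333) + (2.1667)·(2.1667) + (2.1667)·(2.1667)) / 5 = 16.8333/5 = 3.3667
  Sample standard deviations s_i = √(s[i,i]):
  s(A) = √(4.8) = 2.1909
  s(B) = √(3.3667) = 1.8348

Step 3 — r_{ij} = s_{ij} / (s_i · s_j):
  r[A,A] = 1 (diagonal).
  r[A,B] = -0.2 / (2.1909 · 1.8348) = -0.2 / 4.02 = -0.0498
  r[B,B] = 1 (diagonal).

R is symmetric with unit diagonal. Assembling:

R = [[1, -0.0498],
 [-0.0498, 1]]


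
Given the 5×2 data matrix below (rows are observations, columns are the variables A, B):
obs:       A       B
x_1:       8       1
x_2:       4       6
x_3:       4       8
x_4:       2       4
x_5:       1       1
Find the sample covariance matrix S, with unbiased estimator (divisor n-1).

Step 1 — column means:
  mean(A) = (8 + 4 + 4 + 2 + 1) / 5 = 19/5 = 3.8
  mean(B) = (1 + 6 + 8 + 4 + 1) / 5 = 20/5 = 4

Step 2 — sample covariance S[i,j] = (1/(n-1)) · Σ_k (x_{k,i} - mean_i) · (x_{k,j} - mean_j), with n-1 = 4.
  S[A,A] = ((4.2)·(4.2) + (0.2)·(0.2) + (0.2)·(0.2) + (-1.8)·(-1.8) + (-2.8)·(-2.8)) / 4 = 28.8/4 = 7.2
  S[A,B] = ((4.2)·(-3) + (0.2)·(2) + (0.2)·(4) + (-1.8)·(0) + (-2.8)·(-3)) / 4 = -3/4 = -0.75
  S[B,B] = ((-3)·(-3) + (2)·(2) + (4)·(4) + (0)·(0) + (-3)·(-3)) / 4 = 38/4 = 9.5

S is symmetric (S[j,i] = S[i,j]). Assembling:

S = [[7.2, -0.75],
 [-0.75, 9.5]]


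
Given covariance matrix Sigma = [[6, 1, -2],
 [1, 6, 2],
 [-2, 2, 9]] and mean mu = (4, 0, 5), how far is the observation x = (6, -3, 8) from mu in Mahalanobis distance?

Step 1 — centre the observation: (x - mu) = (2, -3, 3).

Step 2 — invert Sigma (cofactor / det for 3×3, or solve directly):
  Sigma^{-1} = [[0.1931, -0.0502, 0.0541],
 [-0.0502, 0.1931, -0.0541],
 [0.0541, -0.0541, 0.1351]].

Step 3 — form the quadratic (x - mu)^T · Sigma^{-1} · (x - mu):
  Sigma^{-1} · (x - mu) = (0.6988, -0.8417, 0.6757).
  (x - mu)^T · [Sigma^{-1} · (x - mu)] = (2)·(0.6988) + (-3)·(-0.8417) + (3)·(0.6757) = 5.9498.

Step 4 — take square root: d = √(5.9498) ≈ 2.4392.

d(x, mu) = √(5.9498) ≈ 2.4392


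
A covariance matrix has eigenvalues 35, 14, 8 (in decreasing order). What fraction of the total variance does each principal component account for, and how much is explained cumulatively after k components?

Step 1 — total variance = trace(Sigma) = Σ λ_i = 35 + 14 + 8 = 57.

Step 2 — fraction explained by component i = λ_i / Σ λ:
  PC1: 35/57 = 0.614
  PC2: 14/57 = 0.2456
  PC3: 8/57 = 0.1404

Step 3 — cumulative fraction after k components = (λ_1 + ... + λ_k) / Σ λ:
  k = 1: 35/57 = 0.614
  k = 2: (35 + 14)/57 = 49/57 = 0.8596
  k = 3: (35 + 14 + 8)/57 = 57/57 = 1

Summary (fraction, with percent):

explained: PC1 0.614 (61.4%), PC2 0.2456 (24.56%), PC3 0.1404 (14.04%);  cumulative: 0.614, 0.8596, 1


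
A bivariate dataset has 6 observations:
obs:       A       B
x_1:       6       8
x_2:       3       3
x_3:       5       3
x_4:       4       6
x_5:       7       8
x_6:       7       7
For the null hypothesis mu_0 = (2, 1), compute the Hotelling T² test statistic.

Step 1 — sample mean vector:
  mean(A) = (6 + 3 + 5 + 4 + 7 + 7) / 6 = 32/6 = 5.3333
  mean(B) = (8 + 3 + 3 + 6 + 8 + 7) / 6 = 35/6 = 5.8333
  x̄ = (5.3333, 5.8333),  deviation x̄ - mu_0 = (5.3333, 5.8333) - (2, 1) = (3.3333, 4.8333).

Step 2 — sample covariance matrix, S[i,j] = (1/(n-1)) · Σ_k (x_{k,i} - mean_i) · (x_{k,j} - mean_j), divisor n-1 = 5:
  S[A,A] = ((0.6667)·(0.6667) + (-2.3333)·(-2.3333) + (-0.3333)·(-0.3333) + (-1.3333)·(-1.3333) + (1.6667)·(1.6667) + (1.6667)·(1.6667)) / 5 = 13.3333/5 = 2.6667
  S[A,B] = ((0.6667)·(2.1667) + (-2.3333)·(-2.8333) + (-0.3333)·(-2.8333) + (-1.3333)·(0.1667) + (1.6667)·(2.1667) + (1.6667)·(1.1667)) / 5 = 14.3333/5 = 2.8667
  S[B,B] = ((2.1667)·(2.1667) + (-2.8333)·(-2.8333) + (-2.8333)·(-2.8333) + (0.1667)·(0.1667) + (2.1667)·(2.1667) + (1.1667)·(1.1667)) / 5 = 26.8333/5 = 5.3667
  S = [[2.6667, 2.8667],
 [2.8667, 5.3667]].

Step 3 — invert S. det(S) = 2.6667·5.3667 - (2.8667)² = 6.0933.
  S^{-1} = (1/det) · [[d, -b], [-b, a]] = [[0.8807, -0.4705],
 [-0.4705, 0.4376]].

Step 4 — quadratic form (x̄ - mu_0)^T · S^{-1} · (x̄ - mu_0):
  S^{-1} · (x̄ - mu_0) = (0.6619, 0.547),
  (x̄ - mu_0)^T · [...] = (3.3333)·(0.6619) + (4.8333)·(0.547) = 4.8505.

Step 5 — scale by n: T² = 6 · 4.8505 = 29.1028.

T² ≈ 29.1028


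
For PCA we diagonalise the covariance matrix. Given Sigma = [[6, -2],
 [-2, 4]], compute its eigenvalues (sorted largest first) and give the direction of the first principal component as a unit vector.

Step 1 — characteristic polynomial of 2×2 Sigma:
  det(Sigma - λI) = λ² - trace · λ + det = 0.
  trace = 6 + 4 = 10, det = 6·4 - (-2)² = 20.
Step 2 — discriminant:
  Δ = trace² - 4·det = 100 - 80 = 20.
Step 3 — eigenvalues:
  λ = (trace ± √Δ)/2 = (10 ± 4.4721)/2,
  λ_1 = 7.2361,  λ_2 = 2.7639.

Step 4 — unit eigenvector for λ_1: solve (Sigma - λ_1 I)v = 0. First row:
  (6 - 7.2361)·v_x + (-2)·v_y = 0, i.e. (-1.2361)·v_x + (-2)·v_y = 0,
  so v ∝ (b, λ_1 - a) = (-2, 1.2361); multiply by -1 so the first entry is positive: u = (2, -1.2361).
  ||u|| = √((2)² + (-1.2361)²) = √(5.5279) ≈ 2.3511,
  v_1 = u/||u|| ≈ (0.8507, -0.5257) (||v_1|| = 1).

λ_1 = 7.2361,  λ_2 = 2.7639;  v_1 ≈ (0.8507, -0.5257)


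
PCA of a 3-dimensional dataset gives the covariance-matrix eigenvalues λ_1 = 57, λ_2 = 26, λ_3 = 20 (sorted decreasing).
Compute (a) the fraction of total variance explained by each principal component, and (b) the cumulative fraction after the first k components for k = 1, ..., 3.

Step 1 — total variance = trace(Sigma) = Σ λ_i = 57 + 26 + 20 = 103.

Step 2 — fraction explained by component i = λ_i / Σ λ:
  PC1: 57/103 = 0.5534
  PC2: 26/103 = 0.2524
  PC3: 20/103 = 0.1942

Step 3 — cumulative fraction after k components = (λ_1 + ... + λ_k) / Σ λ:
  k = 1: 57/103 = 0.5534
  k = 2: (57 + 26)/103 = 83/103 = 0.8058
  k = 3: (57 + 26 + 20)/103 = 103/103 = 1

Summary (fraction, with percent):

explained: PC1 0.5534 (55.34%), PC2 0.2524 (25.24%), PC3 0.1942 (19.42%);  cumulative: 0.5534, 0.8058, 1


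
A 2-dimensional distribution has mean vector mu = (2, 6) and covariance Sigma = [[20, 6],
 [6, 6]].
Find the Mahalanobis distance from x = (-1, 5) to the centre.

Step 1 — centre the observation: (x - mu) = (-3, -1).

Step 2 — invert Sigma. det(Sigma) = 20·6 - (6)² = 84.
  Sigma^{-1} = (1/det) · [[d, -b], [-b, a]] = [[0.0714, -0.0714],
 [-0.0714, 0.2381]].

Step 3 — form the quadratic (x - mu)^T · Sigma^{-1} · (x - mu):
  Sigma^{-1} · (x - mu) = (-0.1429, -0.0238).
  (x - mu)^T · [Sigma^{-1} · (x - mu)] = (-3)·(-0.1429) + (-1)·(-0.0238) = 0.4524.

Step 4 — take square root: d = √(0.4524) ≈ 0.6726.

d(x, mu) = √(0.4524) ≈ 0.6726


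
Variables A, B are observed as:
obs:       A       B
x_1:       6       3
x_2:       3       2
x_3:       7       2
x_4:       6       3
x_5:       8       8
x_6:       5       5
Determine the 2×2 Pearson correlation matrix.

Step 1 — column means:
  mean(A) = (6 + 3 + 7 + 6 + 8 + 5) / 6 = 35/6 = 5.8333
  mean(B) = (3 + 2 + 2 + 3 + 8 + 5) / 6 = 23/6 = 3.8333

Step 2 — sample variances and covariances s[i,j] = (1/(n-1)) · Σ_k (x_{k,i} - mean_i) · (x_{k,j} - mean_j), with n-1 = 5:
  s[A,A] = ((0.1667)·(0.1667) + (-2.8333)·(-2.8333) + (1.1667)·(1.1667) + (0.1667)·(0.1667) + (2.1667)·(2.1667) + (-0.8333)·(-0.8333)) / 5 = 14.8333/5 = 2.9667
  s[A,B] = ((0.1667)·(-0.8333) + (-2.8333)·(-1.8333) + (1.1667)·(-1.8333) + (0.1667)·(-0.8333) + (2.1667)·(4.1667) + (-0.8333)·(1.1667)) / 5 = 10.8333/5 = 2.1667
  s[B,B] = ((-0.8333)·(-0.8333) + (-1.8333)·(-1.8333) + (-1.8333)·(-1.8333) + (-0.8333)·(-0.8333) + (4.1667)·(4.1667) + (1.1667)·(1.1667)) / 5 = 26.8333/5 = 5.3667
  Sample standard deviations s_i = √(s[i,i]):
  s(A) = √(2.9667) = 1.7224
  s(B) = √(5.3667) = 2.3166

Step 3 — r_{ij} = s_{ij} / (s_i · s_j):
  r[A,A] = 1 (diagonal).
  r[A,B] = 2.1667 / (1.7224 · 2.3166) = 2.1667 / 3.9901 = 0.543
  r[B,B] = 1 (diagonal).

R is symmetric with unit diagonal. Assembling:

R = [[1, 0.543],
 [0.543, 1]]


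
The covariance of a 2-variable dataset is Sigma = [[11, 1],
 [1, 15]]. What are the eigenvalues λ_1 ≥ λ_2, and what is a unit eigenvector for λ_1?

Step 1 — characteristic polynomial of 2×2 Sigma:
  det(Sigma - λI) = λ² - trace · λ + det = 0.
  trace = 11 + 15 = 26, det = 11·15 - (1)² = 164.
Step 2 — discriminant:
  Δ = trace² - 4·det = 676 - 656 = 20.
Step 3 — eigenvalues:
  λ = (trace ± √Δ)/2 = (26 ± 4.4721)/2,
  λ_1 = 15.2361,  λ_2 = 10.7639.

Step 4 — unit eigenvector for λ_1: solve (Sigma - λ_1 I)v = 0. First row:
  (11 - 15.2361)·v_x + (1)·v_y = 0, i.e. (-4.2361)·v_x + (1)·v_y = 0,
  so v ∝ (b, λ_1 - a) = (1, 4.2361) = u.
  ||u|| = √((1)² + (4.2361)²) = √(18.9443) ≈ 4.3525,
  v_1 = u/||u|| ≈ (0.2298, 0.9732) (||v_1|| = 1).

λ_1 = 15.2361,  λ_2 = 10.7639;  v_1 ≈ (0.2298, 0.9732)


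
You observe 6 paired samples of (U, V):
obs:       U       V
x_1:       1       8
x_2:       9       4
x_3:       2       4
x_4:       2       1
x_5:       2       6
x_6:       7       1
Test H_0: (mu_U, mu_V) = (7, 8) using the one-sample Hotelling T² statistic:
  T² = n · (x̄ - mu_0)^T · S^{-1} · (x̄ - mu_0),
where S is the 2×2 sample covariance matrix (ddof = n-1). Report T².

Step 1 — sample mean vector:
  mean(U) = (1 + 9 + 2 + 2 + 2 + 7) / 6 = 23/6 = 3.8333
  mean(V) = (8 + 4 + 4 + 1 + 6 + 1) / 6 = 24/6 = 4
  x̄ = (3.8333, 4),  deviation x̄ - mu_0 = (3.8333, 4) - (7, 8) = (-3.1667, -4).

Step 2 — sample covariance matrix, S[i,j] = (1/(n-1)) · Σ_k (x_{k,i} - mean_i) · (x_{k,j} - mean_j), divisor n-1 = 5:
  S[U,U] = ((-2.8333)·(-2.8333) + (5.1667)·(5.1667) + (-1.8333)·(-1.8333) + (-1.8333)·(-1.8333) + (-1.8333)·(-1.8333) + (3.1667)·(3.1667)) / 5 = 54.8333/5 = 10.9667
  S[U,V] = ((-2.8333)·(4) + (5.1667)·(0) + (-1.8333)·(0) + (-1.8333)·(-3) + (-1.8333)·(2) + (3.1667)·(-3)) / 5 = -19/5 = -3.8
  S[V,V] = ((4)·(4) + (0)·(0) + (0)·(0) + (-3)·(-3) + (2)·(2) + (-3)·(-3)) / 5 = 38/5 = 7.6
  S = [[10.9667, -3.8],
 [-3.8, 7.6]].

Step 3 — invert S. det(S) = 10.9667·7.6 - (-3.8)² = 68.9067.
  S^{-1} = (1/det) · [[d, -b], [-b, a]] = [[0.1103, 0.0551],
 [0.0551, 0.1592]].

Step 4 — quadratic form (x̄ - mu_0)^T · S^{-1} · (x̄ - mu_0):
  S^{-1} · (x̄ - mu_0) = (-0.5699, -0.8112),
  (x̄ - mu_0)^T · [...] = (-3.1667)·(-0.5699) + (-4)·(-0.8112) = 5.0495.

Step 5 — scale by n: T² = 6 · 5.0495 = 30.297.

T² ≈ 30.297


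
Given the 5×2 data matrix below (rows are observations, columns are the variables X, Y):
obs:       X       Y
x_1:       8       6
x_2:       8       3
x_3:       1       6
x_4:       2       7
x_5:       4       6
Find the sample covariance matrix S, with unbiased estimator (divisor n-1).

Step 1 — column means:
  mean(X) = (8 + 8 + 1 + 2 + 4) / 5 = 23/5 = 4.6
  mean(Y) = (6 + 3 + 6 + 7 + 6) / 5 = 28/5 = 5.6

Step 2 — sample covariance S[i,j] = (1/(n-1)) · Σ_k (x_{k,i} - mean_i) · (x_{k,j} - mean_j), with n-1 = 4.
  S[X,X] = ((3.4)·(3.4) + (3.4)·(3.4) + (-3.6)·(-3.6) + (-2.6)·(-2.6) + (-0.6)·(-0.6)) / 4 = 43.2/4 = 10.8
  S[X,Y] = ((3.4)·(0.4) + (3.4)·(-2.6) + (-3.6)·(0.4) + (-2.6)·(1.4) + (-0.6)·(0.4)) / 4 = -12.8/4 = -3.2
  S[Y,Y] = ((0.4)·(0.4) + (-2.6)·(-2.6) + (0.4)·(0.4) + (1.4)·(1.4) + (0.4)·(0.4)) / 4 = 9.2/4 = 2.3

S is symmetric (S[j,i] = S[i,j]). Assembling:

S = [[10.8, -3.2],
 [-3.2, 2.3]]


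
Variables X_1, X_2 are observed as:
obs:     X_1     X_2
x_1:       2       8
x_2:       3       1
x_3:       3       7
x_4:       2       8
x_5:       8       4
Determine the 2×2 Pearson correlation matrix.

Step 1 — column means:
  mean(X_1) = (2 + 3 + 3 + 2 + 8) / 5 = 18/5 = 3.6
  mean(X_2) = (8 + 1 + 7 + 8 + 4) / 5 = 28/5 = 5.6

Step 2 — sample variances and covariances s[i,j] = (1/(n-1)) · Σ_k (x_{k,i} - mean_i) · (x_{k,j} - mean_j), with n-1 = 4:
  s[X_1,X_1] = ((-1.6)·(-1.6) + (-0.6)·(-0.6) + (-0.6)·(-0.6) + (-1.6)·(-1.6) + (4.4)·(4.4)) / 4 = 25.2/4 = 6.3
  s[X_1,X_2] = ((-1.6)·(2.4) + (-0.6)·(-4.6) + (-0.6)·(1.4) + (-1.6)·(2.4) + (4.4)·(-1.6)) / 4 = -12.8/4 = -3.2
  s[X_2,X_2] = ((2.4)·(2.4) + (-4.6)·(-4.6) + (1.4)·(1.4) + (2.4)·(2.4) + (-1.6)·(-1.6)) / 4 = 37.2/4 = 9.3
  Sample standard deviations s_i = √(s[i,i]):
  s(X_1) = √(6.3) = 2.51
  s(X_2) = √(9.3) = 3.0496

Step 3 — r_{ij} = s_{ij} / (s_i · s_j):
  r[X_1,X_1] = 1 (diagonal).
  r[X_1,X_2] = -3.2 / (2.51 · 3.0496) = -3.2 / 7.6544 = -0.4181
  r[X_2,X_2] = 1 (diagonal).

R is symmetric with unit diagonal. Assembling:

R = [[1, -0.4181],
 [-0.4181, 1]]


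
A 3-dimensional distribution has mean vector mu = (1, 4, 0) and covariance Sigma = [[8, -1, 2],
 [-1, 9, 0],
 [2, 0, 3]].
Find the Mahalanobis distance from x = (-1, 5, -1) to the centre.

Step 1 — centre the observation: (x - mu) = (-2, 1, -1).

Step 2 — invert Sigma (cofactor / det for 3×3, or solve directly):
  Sigma^{-1} = [[0.1525, 0.0169, -0.1017],
 [0.0169, 0.113, -0.0113],
 [-0.1017, -0.0113, 0.4011]].

Step 3 — form the quadratic (x - mu)^T · Sigma^{-1} · (x - mu):
  Sigma^{-1} · (x - mu) = (-0.1864, 0.0904, -0.209).
  (x - mu)^T · [Sigma^{-1} · (x - mu)] = (-2)·(-0.1864) + (1)·(0.0904) + (-1)·(-0.209) = 0.6723.

Step 4 — take square root: d = √(0.6723) ≈ 0.8199.

d(x, mu) = √(0.6723) ≈ 0.8199


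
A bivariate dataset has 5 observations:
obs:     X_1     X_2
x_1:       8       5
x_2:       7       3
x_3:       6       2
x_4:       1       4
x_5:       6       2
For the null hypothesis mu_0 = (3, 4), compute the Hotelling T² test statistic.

Step 1 — sample mean vector:
  mean(X_1) = (8 + 7 + 6 + 1 + 6) / 5 = 28/5 = 5.6
  mean(X_2) = (5 + 3 + 2 + 4 + 2) / 5 = 16/5 = 3.2
  x̄ = (5.6, 3.2),  deviation x̄ - mu_0 = (5.6, 3.2) - (3, 4) = (2.6, -0.8).

Step 2 — sample covariance matrix, S[i,j] = (1/(n-1)) · Σ_k (x_{k,i} - mean_i) · (x_{k,j} - mean_j), divisor n-1 = 4:
  S[X_1,X_1] = ((2.4)·(2.4) + (1.4)·(1.4) + (0.4)·(0.4) + (-4.6)·(-4.6) + (0.4)·(0.4)) / 4 = 29.2/4 = 7.3
  S[X_1,X_2] = ((2.4)·(1.8) + (1.4)·(-0.2) + (0.4)·(-1.2) + (-4.6)·(0.8) + (0.4)·(-1.2)) / 4 = -0.6/4 = -0.15
  S[X_2,X_2] = ((1.8)·(1.8) + (-0.2)·(-0.2) + (-1.2)·(-1.2) + (0.8)·(0.8) + (-1.2)·(-1.2)) / 4 = 6.8/4 = 1.7
  S = [[7.3, -0.15],
 [-0.15, 1.7]].

Step 3 — invert S. det(S) = 7.3·1.7 - (-0.15)² = 12.3875.
  S^{-1} = (1/det) · [[d, -b], [-b, a]] = [[0.1372, 0.0121],
 [0.0121, 0.5893]].

Step 4 — quadratic form (x̄ - mu_0)^T · S^{-1} · (x̄ - mu_0):
  S^{-1} · (x̄ - mu_0) = (0.3471, -0.44),
  (x̄ - mu_0)^T · [...] = (2.6)·(0.3471) + (-0.8)·(-0.44) = 1.2545.

Step 5 — scale by n: T² = 5 · 1.2545 = 6.2725.

T² ≈ 6.2725


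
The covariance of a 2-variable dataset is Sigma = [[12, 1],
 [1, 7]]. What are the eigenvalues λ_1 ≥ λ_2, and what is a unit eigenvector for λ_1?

Step 1 — characteristic polynomial of 2×2 Sigma:
  det(Sigma - λI) = λ² - trace · λ + det = 0.
  trace = 12 + 7 = 19, det = 12·7 - (1)² = 83.
Step 2 — discriminant:
  Δ = trace² - 4·det = 361 - 332 = 29.
Step 3 — eigenvalues:
  λ = (trace ± √Δ)/2 = (19 ± 5.3852)/2,
  λ_1 = 12.1926,  λ_2 = 6.8074.

Step 4 — unit eigenvector for λ_1: solve (Sigma - λ_1 I)v = 0. First row:
  (12 - 12.1926)·v_x + (1)·v_y = 0, i.e. (-0.1926)·v_x + (1)·v_y = 0,
  so v ∝ (b, λ_1 - a) = (1, 0.1926) = u.
  ||u|| = √((1)² + (0.1926)²) = √(1.0371) ≈ 1.0184,
  v_1 = u/||u|| ≈ (0.982, 0.1891) (||v_1|| = 1).

λ_1 = 12.1926,  λ_2 = 6.8074;  v_1 ≈ (0.982, 0.1891)


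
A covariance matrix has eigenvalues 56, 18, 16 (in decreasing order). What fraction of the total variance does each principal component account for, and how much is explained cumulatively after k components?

Step 1 — total variance = trace(Sigma) = Σ λ_i = 56 + 18 + 16 = 90.

Step 2 — fraction explained by component i = λ_i / Σ λ:
  PC1: 56/90 = 0.6222
  PC2: 18/90 = 0.2
  PC3: 16/90 = 0.1778

Step 3 — cumulative fraction after k components = (λ_1 + ... + λ_k) / Σ λ:
  k = 1: 56/90 = 0.6222
  k = 2: (56 + 18)/90 = 74/90 = 0.8222
  k = 3: (56 + 18 + 16)/90 = 90/90 = 1

Summary (fraction, with percent):

explained: PC1 0.6222 (62.22%), PC2 0.2 (20%), PC3 0.1778 (17.78%);  cumulative: 0.6222, 0.8222, 1


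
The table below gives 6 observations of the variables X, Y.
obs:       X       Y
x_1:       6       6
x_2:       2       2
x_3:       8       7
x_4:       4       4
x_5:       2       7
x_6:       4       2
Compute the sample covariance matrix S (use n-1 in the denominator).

Step 1 — column means:
  mean(X) = (6 + 2 + 8 + 4 + 2 + 4) / 6 = 26/6 = 4.3333
  mean(Y) = (6 + 2 + 7 + 4 + 7 + 2) / 6 = 28/6 = 4.6667

Step 2 — sample covariance S[i,j] = (1/(n-1)) · Σ_k (x_{k,i} - mean_i) · (x_{k,j} - mean_j), with n-1 = 5.
  S[X,X] = ((1.6667)·(1.6667) + (-2.3333)·(-2.3333) + (3.6667)·(3.6667) + (-0.3333)·(-0.3333) + (-2.3333)·(-2.3333) + (-0.3333)·(-0.3333)) / 5 = 27.3333/5 = 5.4667
  S[X,Y] = ((1.6667)·(1.3333) + (-2.3333)·(-2.6667) + (3.6667)·(2.3333) + (-0.3333)·(-0.6667) + (-2.3333)·(2.3333) + (-0.3333)·(-2.6667)) / 5 = 12.6667/5 = 2.5333
  S[Y,Y] = ((1.3333)·(1.3333) + (-2.6667)·(-2.6667) + (2.3333)·(2.3333) + (-0.6667)·(-0.6667) + (2.3333)·(2.3333) + (-2.6667)·(-2.6667)) / 5 = 27.3333/5 = 5.4667

S is symmetric (S[j,i] = S[i,j]). Assembling:

S = [[5.4667, 2.5333],
 [2.5333, 5.4667]]


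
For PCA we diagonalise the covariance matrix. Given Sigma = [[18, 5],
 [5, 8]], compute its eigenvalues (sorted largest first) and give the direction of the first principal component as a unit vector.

Step 1 — characteristic polynomial of 2×2 Sigma:
  det(Sigma - λI) = λ² - trace · λ + det = 0.
  trace = 18 + 8 = 26, det = 18·8 - (5)² = 119.
Step 2 — discriminant:
  Δ = trace² - 4·det = 676 - 476 = 200.
Step 3 — eigenvalues:
  λ = (trace ± √Δ)/2 = (26 ± 14.1421)/2,
  λ_1 = 20.0711,  λ_2 = 5.9289.

Step 4 — unit eigenvector for λ_1: solve (Sigma - λ_1 I)v = 0. First row:
  (18 - 20.0711)·v_x + (5)·v_y = 0, i.e. (-2.0711)·v_x + (5)·v_y = 0,
  so v ∝ (b, λ_1 - a) = (5, 2.0711) = u.
  ||u|| = √((5)² + (2.0711)²) = √(29.2893) ≈ 5.412,
  v_1 = u/||u|| ≈ (0.9239, 0.3827) (||v_1|| = 1).

λ_1 = 20.0711,  λ_2 = 5.9289;  v_1 ≈ (0.9239, 0.3827)


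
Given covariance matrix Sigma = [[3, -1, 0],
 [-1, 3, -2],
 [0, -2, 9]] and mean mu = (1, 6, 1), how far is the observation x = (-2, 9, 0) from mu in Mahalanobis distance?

Step 1 — centre the observation: (x - mu) = (-3, 3, -1).

Step 2 — invert Sigma (cofactor / det for 3×3, or solve directly):
  Sigma^{-1} = [[0.3833, 0.15, 0.0333],
 [0.15, 0.45, 0.1],
 [0.0333, 0.1, 0.1333]].

Step 3 — form the quadratic (x - mu)^T · Sigma^{-1} · (x - mu):
  Sigma^{-1} · (x - mu) = (-0.7333, 0.8, 0.0667).
  (x - mu)^T · [Sigma^{-1} · (x - mu)] = (-3)·(-0.7333) + (3)·(0.8) + (-1)·(0.0667) = 4.5333.

Step 4 — take square root: d = √(4.5333) ≈ 2.1292.

d(x, mu) = √(4.5333) ≈ 2.1292


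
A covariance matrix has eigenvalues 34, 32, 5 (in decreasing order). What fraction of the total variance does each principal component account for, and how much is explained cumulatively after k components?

Step 1 — total variance = trace(Sigma) = Σ λ_i = 34 + 32 + 5 = 71.

Step 2 — fraction explained by component i = λ_i / Σ λ:
  PC1: 34/71 = 0.4789
  PC2: 32/71 = 0.4507
  PC3: 5/71 = 0.0704

Step 3 — cumulative fraction after k components = (λ_1 + ... + λ_k) / Σ λ:
  k = 1: 34/71 = 0.4789
  k = 2: (34 + 32)/71 = 66/71 = 0.9296
  k = 3: (34 + 32 + 5)/71 = 71/71 = 1

Summary (fraction, with percent):

explained: PC1 0.4789 (47.89%), PC2 0.4507 (45.07%), PC3 0.0704 (7.04%);  cumulative: 0.4789, 0.9296, 1


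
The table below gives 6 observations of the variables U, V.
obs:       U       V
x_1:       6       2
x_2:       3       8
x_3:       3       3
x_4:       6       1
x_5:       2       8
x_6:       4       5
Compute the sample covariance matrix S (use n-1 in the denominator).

Step 1 — column means:
  mean(U) = (6 + 3 + 3 + 6 + 2 + 4) / 6 = 24/6 = 4
  mean(V) = (2 + 8 + 3 + 1 + 8 + 5) / 6 = 27/6 = 4.5

Step 2 — sample covariance S[i,j] = (1/(n-1)) · Σ_k (x_{k,i} - mean_i) · (x_{k,j} - mean_j), with n-1 = 5.
  S[U,U] = ((2)·(2) + (-1)·(-1) + (-1)·(-1) + (2)·(2) + (-2)·(-2) + (0)·(0)) / 5 = 14/5 = 2.8
  S[U,V] = ((2)·(-2.5) + (-1)·(3.5) + (-1)·(-1.5) + (2)·(-3.5) + (-2)·(3.5) + (0)·(0.5)) / 5 = -21/5 = -4.2
  S[V,V] = ((-2.5)·(-2.5) + (3.5)·(3.5) + (-1.5)·(-1.5) + (-3.5)·(-3.5) + (3.5)·(3.5) + (0.5)·(0.5)) / 5 = 45.5/5 = 9.1

S is symmetric (S[j,i] = S[i,j]). Assembling:

S = [[2.8, -4.2],
 [-4.2, 9.1]]


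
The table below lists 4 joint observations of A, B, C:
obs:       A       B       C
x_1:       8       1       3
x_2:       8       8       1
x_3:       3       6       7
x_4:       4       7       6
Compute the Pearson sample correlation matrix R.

Step 1 — column means:
  mean(A) = (8 + 8 + 3 + 4) / 4 = 23/4 = 5.75
  mean(B) = (1 + 8 + 6 + 7) / 4 = 22/4 = 5.5
  mean(C) = (3 + 1 + 7 + 6) / 4 = 17/4 = 4.25

Step 2 — sample variances and covariances s[i,j] = (1/(n-1)) · Σ_k (x_{k,i} - mean_i) · (x_{k,j} - mean_j), with n-1 = 3:
  s[A,A] = ((2.25)·(2.25) + (2.25)·(2.25) + (-2.75)·(-2.75) + (-1.75)·(-1.75)) / 3 = 20.75/3 = 6.9167
  s[A,B] = ((2.25)·(-4.5) + (2.25)·(2.5) + (-2.75)·(0.5) + (-1.75)·(1.5)) / 3 = -8.5/3 = -2.8333
  s[A,C] = ((2.25)·(-1.25) + (2.25)·(-3.25) + (-2.75)·(2.75) + (-1.75)·(1.75)) / 3 = -20.75/3 = -6.9167
  s[B,B] = ((-4.5)·(-4.5) + (2.5)·(2.5) + (0.5)·(0.5) + (1.5)·(1.5)) / 3 = 29/3 = 9.6667
  s[B,C] = ((-4.5)·(-1.25) + (2.5)·(-3.25) + (0.5)·(2.75) + (1.5)·(1.75)) / 3 = 1.5/3 = 0.5
  s[C,C] = ((-1.25)·(-1.25) + (-3.25)·(-3.25) + (2.75)·(2.75) + (1.75)·(1.75)) / 3 = 22.75/3 = 7.5833
  Sample standard deviations s_i = √(s[i,i]):
  s(A) = √(6.9167) = 2.63
  s(B) = √(9.6667) = 3.1091
  s(C) = √(7.5833) = 2.7538

Step 3 — r_{ij} = s_{ij} / (s_i · s_j):
  r[A,A] = 1 (diagonal).
  r[A,B] = -2.8333 / (2.63 · 3.1091) = -2.8333 / 8.1769 = -0.3465
  r[A,C] = -6.9167 / (2.63 · 2.7538) = -6.9167 / 7.2423 = -0.955
  r[B,B] = 1 (diagonal).
  r[B,C] = 0.5 / (3.1091 · 2.7538) = 0.5 / 8.5619 = 0.0584
  r[C,C] = 1 (diagonal).

R is symmetric with unit diagonal. Assembling:

R = [[1, -0.3465, -0.955],
 [-0.3465, 1, 0.0584],
 [-0.955, 0.0584, 1]]


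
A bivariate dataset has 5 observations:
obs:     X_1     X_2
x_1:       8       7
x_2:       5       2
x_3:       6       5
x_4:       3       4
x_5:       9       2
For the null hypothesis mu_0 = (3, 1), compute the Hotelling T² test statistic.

Step 1 — sample mean vector:
  mean(X_1) = (8 + 5 + 6 + 3 + 9) / 5 = 31/5 = 6.2
  mean(X_2) = (7 + 2 + 5 + 4 + 2) / 5 = 20/5 = 4
  x̄ = (6.2, 4),  deviation x̄ - mu_0 = (6.2, 4) - (3, 1) = (3.2, 3).

Step 2 — sample covariance matrix, S[i,j] = (1/(n-1)) · Σ_k (x_{k,i} - mean_i) · (x_{k,j} - mean_j), divisor n-1 = 4:
  S[X_1,X_1] = ((1.8)·(1.8) + (-1.2)·(-1.2) + (-0.2)·(-0.2) + (-3.2)·(-3.2) + (2.8)·(2.8)) / 4 = 22.8/4 = 5.7
  S[X_1,X_2] = ((1.8)·(3) + (-1.2)·(-2) + (-0.2)·(1) + (-3.2)·(0) + (2.8)·(-2)) / 4 = 2/4 = 0.5
  S[X_2,X_2] = ((3)·(3) + (-2)·(-2) + (1)·(1) + (0)·(0) + (-2)·(-2)) / 4 = 18/4 = 4.5
  S = [[5.7, 0.5],
 [0.5, 4.5]].

Step 3 — invert S. det(S) = 5.7·4.5 - (0.5)² = 25.4.
  S^{-1} = (1/det) · [[d, -b], [-b, a]] = [[0.1772, -0.0197],
 [-0.0197, 0.2244]].

Step 4 — quadratic form (x̄ - mu_0)^T · S^{-1} · (x̄ - mu_0):
  S^{-1} · (x̄ - mu_0) = (0.5079, 0.6102),
  (x̄ - mu_0)^T · [...] = (3.2)·(0.5079) + (3)·(0.6102) = 3.4559.

Step 5 — scale by n: T² = 5 · 3.4559 = 17.2795.

T² ≈ 17.2795


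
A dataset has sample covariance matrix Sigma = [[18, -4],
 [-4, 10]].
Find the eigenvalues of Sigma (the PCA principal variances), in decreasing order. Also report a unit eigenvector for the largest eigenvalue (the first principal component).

Step 1 — characteristic polynomial of 2×2 Sigma:
  det(Sigma - λI) = λ² - trace · λ + det = 0.
  trace = 18 + 10 = 28, det = 18·10 - (-4)² = 164.
Step 2 — discriminant:
  Δ = trace² - 4·det = 784 - 656 = 128.
Step 3 — eigenvalues:
  λ = (trace ± √Δ)/2 = (28 ± 11.3137)/2,
  λ_1 = 19.6569,  λ_2 = 8.3431.

Step 4 — unit eigenvector for λ_1: solve (Sigma - λ_1 I)v = 0. First row:
  (18 - 19.6569)·v_x + (-4)·v_y = 0, i.e. (-1.6569)·v_x + (-4)·v_y = 0,
  so v ∝ (b, λ_1 - a) = (-4, 1.6569); multiply by -1 so the first entry is positive: u = (4, -1.6569).
  ||u|| = √((4)² + (-1.6569)²) = √(18.7452) ≈ 4.3296,
  v_1 = u/||u|| ≈ (0.9239, -0.3827) (||v_1|| = 1).

λ_1 = 19.6569,  λ_2 = 8.3431;  v_1 ≈ (0.9239, -0.3827)


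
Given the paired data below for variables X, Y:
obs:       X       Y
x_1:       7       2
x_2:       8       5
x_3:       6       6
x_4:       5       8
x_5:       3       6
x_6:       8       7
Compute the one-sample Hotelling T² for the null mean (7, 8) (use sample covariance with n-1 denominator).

Step 1 — sample mean vector:
  mean(X) = (7 + 8 + 6 + 5 + 3 + 8) / 6 = 37/6 = 6.1667
  mean(Y) = (2 + 5 + 6 + 8 + 6 + 7) / 6 = 34/6 = 5.6667
  x̄ = (6.1667, 5.6667),  deviation x̄ - mu_0 = (6.1667, 5.6667) - (7, 8) = (-0.8333, -2.3333).

Step 2 — sample covariance matrix, S[i,j] = (1/(n-1)) · Σ_k (x_{k,i} - mean_i) · (x_{k,j} - mean_j), divisor n-1 = 5:
  S[X,X] = ((0.8333)·(0.8333) + (1.8333)·(1.8333) + (-0.1667)·(-0.1667) + (-1.1667)·(-1.1667) + (-3.1667)·(-3.1667) + (1.8333)·(1.8333)) / 5 = 18.8333/5 = 3.7667
  S[X,Y] = ((0.8333)·(-3.6667) + (1.8333)·(-0.6667) + (-0.1667)·(0.3333) + (-1.1667)·(2.3333) + (-3.1667)·(0.3333) + (1.8333)·(1.3333)) / 5 = -5.6667/5 = -1.1333
  S[Y,Y] = ((-3.6667)·(-3.6667) + (-0.6667)·(-0.6667) + (0.3333)·(0.3333) + (2.3333)·(2.3333) + (0.3333)·(0.3333) + (1.3333)·(1.3333)) / 5 = 21.3333/5 = 4.2667
  S = [[3.7667, -1.1333],
 [-1.1333, 4.2667]].

Step 3 — invert S. det(S) = 3.7667·4.2667 - (-1.1333)² = 14.7867.
  S^{-1} = (1/det) · [[d, -b], [-b, a]] = [[0.2885, 0.0766],
 [0.0766, 0.2547]].

Step 4 — quadratic form (x̄ - mu_0)^T · S^{-1} · (x̄ - mu_0):
  S^{-1} · (x̄ - mu_0) = (-0.4193, -0.6583),
  (x̄ - mu_0)^T · [...] = (-0.8333)·(-0.4193) + (-2.3333)·(-0.6583) = 1.8853.

Step 5 — scale by n: T² = 6 · 1.8853 = 11.312.

T² ≈ 11.312


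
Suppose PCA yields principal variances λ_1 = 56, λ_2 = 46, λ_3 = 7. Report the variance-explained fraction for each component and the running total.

Step 1 — total variance = trace(Sigma) = Σ λ_i = 56 + 46 + 7 = 109.

Step 2 — fraction explained by component i = λ_i / Σ λ:
  PC1: 56/109 = 0.5138
  PC2: 46/109 = 0.422
  PC3: 7/109 = 0.0642

Step 3 — cumulative fraction after k components = (λ_1 + ... + λ_k) / Σ λ:
  k = 1: 56/109 = 0.5138
  k = 2: (56 + 46)/109 = 102/109 = 0.9358
  k = 3: (56 + 46 + 7)/109 = 109/109 = 1

Summary (fraction, with percent):

explained: PC1 0.5138 (51.38%), PC2 0.422 (42.2%), PC3 0.0642 (6.42%);  cumulative: 0.5138, 0.9358, 1


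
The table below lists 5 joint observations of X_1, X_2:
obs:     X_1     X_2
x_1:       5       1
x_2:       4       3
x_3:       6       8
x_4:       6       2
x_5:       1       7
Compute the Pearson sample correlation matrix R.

Step 1 — column means:
  mean(X_1) = (5 + 4 + 6 + 6 + 1) / 5 = 22/5 = 4.4
  mean(X_2) = (1 + 3 + 8 + 2 + 7) / 5 = 21/5 = 4.2

Step 2 — sample variances and covariances s[i,j] = (1/(n-1)) · Σ_k (x_{k,i} - mean_i) · (x_{k,j} - mean_j), with n-1 = 4:
  s[X_1,X_1] = ((0.6)·(0.6) + (-0.4)·(-0.4) + (1.6)·(1.6) + (1.6)·(1.6) + (-3.4)·(-3.4)) / 4 = 17.2/4 = 4.3
  s[X_1,X_2] = ((0.6)·(-3.2) + (-0.4)·(-1.2) + (1.6)·(3.8) + (1.6)·(-2.2) + (-3.4)·(2.8)) / 4 = -8.4/4 = -2.1
  s[X_2,X_2] = ((-3.2)·(-3.2) + (-1.2)·(-1.2) + (3.8)·(3.8) + (-2.2)·(-2.2) + (2.8)·(2.8)) / 4 = 38.8/4 = 9.7
  Sample standard deviations s_i = √(s[i,i]):
  s(X_1) = √(4.3) = 2.0736
  s(X_2) = √(9.7) = 3.1145

Step 3 — r_{ij} = s_{ij} / (s_i · s_j):
  r[X_1,X_1] = 1 (diagonal).
  r[X_1,X_2] = -2.1 / (2.0736 · 3.1145) = -2.1 / 6.4583 = -0.3252
  r[X_2,X_2] = 1 (diagonal).

R is symmetric with unit diagonal. Assembling:

R = [[1, -0.3252],
 [-0.3252, 1]]


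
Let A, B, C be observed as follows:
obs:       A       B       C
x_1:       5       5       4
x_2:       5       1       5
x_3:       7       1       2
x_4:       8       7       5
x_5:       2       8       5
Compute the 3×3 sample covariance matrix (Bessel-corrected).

Step 1 — column means:
  mean(A) = (5 + 5 + 7 + 8 + 2) / 5 = 27/5 = 5.4
  mean(B) = (5 + 1 + 1 + 7 + 8) / 5 = 22/5 = 4.4
  mean(C) = (4 + 5 + 2 + 5 + 5) / 5 = 21/5 = 4.2

Step 2 — sample covariance S[i,j] = (1/(n-1)) · Σ_k (x_{k,i} - mean_i) · (x_{k,j} - mean_j), with n-1 = 4.
  S[A,A] = ((-0.4)·(-0.4) + (-0.4)·(-0.4) + (1.6)·(1.6) + (2.6)·(2.6) + (-3.4)·(-3.4)) / 4 = 21.2/4 = 5.3
  S[A,B] = ((-0.4)·(0.6) + (-0.4)·(-3.4) + (1.6)·(-3.4) + (2.6)·(2.6) + (-3.4)·(3.6)) / 4 = -9.8/4 = -2.45
  S[A,C] = ((-0.4)·(-0.2) + (-0.4)·(0.8) + (1.6)·(-2.2) + (2.6)·(0.8) + (-3.4)·(0.8)) / 4 = -4.4/4 = -1.1
  S[B,B] = ((0.6)·(0.6) + (-3.4)·(-3.4) + (-3.4)·(-3.4) + (2.6)·(2.6) + (3.6)·(3.6)) / 4 = 43.2/4 = 10.8
  S[B,C] = ((0.6)·(-0.2) + (-3.4)·(0.8) + (-3.4)·(-2.2) + (2.6)·(0.8) + (3.6)·(0.8)) / 4 = 9.6/4 = 2.4
  S[C,C] = ((-0.2)·(-0.2) + (0.8)·(0.8) + (-2.2)·(-2.2) + (0.8)·(0.8) + (0.8)·(0.8)) / 4 = 6.8/4 = 1.7

S is symmetric (S[j,i] = S[i,j]). Assembling:

S = [[5.3, -2.45, -1.1],
 [-2.45, 10.8, 2.4],
 [-1.1, 2.4, 1.7]]


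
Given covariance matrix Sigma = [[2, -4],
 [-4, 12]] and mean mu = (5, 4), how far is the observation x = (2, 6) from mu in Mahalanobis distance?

Step 1 — centre the observation: (x - mu) = (-3, 2).

Step 2 — invert Sigma. det(Sigma) = 2·12 - (-4)² = 8.
  Sigma^{-1} = (1/det) · [[d, -b], [-b, a]] = [[1.5, 0.5],
 [0.5, 0.25]].

Step 3 — form the quadratic (x - mu)^T · Sigma^{-1} · (x - mu):
  Sigma^{-1} · (x - mu) = (-3.5, -1).
  (x - mu)^T · [Sigma^{-1} · (x - mu)] = (-3)·(-3.5) + (2)·(-1) = 8.5.

Step 4 — take square root: d = √(8.5) ≈ 2.9155.

d(x, mu) = √(8.5) ≈ 2.9155


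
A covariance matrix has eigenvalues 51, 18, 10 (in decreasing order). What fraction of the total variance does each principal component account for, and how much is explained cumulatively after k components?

Step 1 — total variance = trace(Sigma) = Σ λ_i = 51 + 18 + 10 = 79.

Step 2 — fraction explained by component i = λ_i / Σ λ:
  PC1: 51/79 = 0.6456
  PC2: 18/79 = 0.2278
  PC3: 10/79 = 0.1266

Step 3 — cumulative fraction after k components = (λ_1 + ... + λ_k) / Σ λ:
  k = 1: 51/79 = 0.6456
  k = 2: (51 + 18)/79 = 69/79 = 0.8734
  k = 3: (51 + 18 + 10)/79 = 79/79 = 1

Summary (fraction, with percent):

explained: PC1 0.6456 (64.56%), PC2 0.2278 (22.78%), PC3 0.1266 (12.66%);  cumulative: 0.6456, 0.8734, 1


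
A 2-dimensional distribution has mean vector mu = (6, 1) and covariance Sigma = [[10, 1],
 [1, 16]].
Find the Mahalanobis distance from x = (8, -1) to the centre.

Step 1 — centre the observation: (x - mu) = (2, -2).

Step 2 — invert Sigma. det(Sigma) = 10·16 - (1)² = 159.
  Sigma^{-1} = (1/det) · [[d, -b], [-b, a]] = [[0.1006, -0.0063],
 [-0.0063, 0.0629]].

Step 3 — form the quadratic (x - mu)^T · Sigma^{-1} · (x - mu):
  Sigma^{-1} · (x - mu) = (0.2138, -0.1384).
  (x - mu)^T · [Sigma^{-1} · (x - mu)] = (2)·(0.2138) + (-2)·(-0.1384) = 0.7044.

Step 4 — take square root: d = √(0.7044) ≈ 0.8393.

d(x, mu) = √(0.7044) ≈ 0.8393


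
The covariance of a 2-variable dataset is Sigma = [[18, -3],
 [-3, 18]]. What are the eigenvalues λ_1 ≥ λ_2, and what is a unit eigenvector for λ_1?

Step 1 — characteristic polynomial of 2×2 Sigma:
  det(Sigma - λI) = λ² - trace · λ + det = 0.
  trace = 18 + 18 = 36, det = 18·18 - (-3)² = 315.
Step 2 — discriminant:
  Δ = trace² - 4·det = 1296 - 1260 = 36.
Step 3 — eigenvalues:
  λ = (trace ± √Δ)/2 = (36 ± 6)/2,
  λ_1 = 21,  λ_2 = 15.

Step 4 — unit eigenvector for λ_1: solve (Sigma - λ_1 I)v = 0. First row:
  (18 - 21)·v_x + (-3)·v_y = 0, i.e. (-3)·v_x + (-3)·v_y = 0,
  so v ∝ (b, λ_1 - a) = (-3, 3); multiply by -1 so the first entry is positive: u = (3, -3).
  ||u|| = √((3)² + (-3)²) = √(18) ≈ 4.2426,
  v_1 = u/||u|| ≈ (0.7071, -0.7071) (||v_1|| = 1).

λ_1 = 21,  λ_2 = 15;  v_1 ≈ (0.7071, -0.7071)


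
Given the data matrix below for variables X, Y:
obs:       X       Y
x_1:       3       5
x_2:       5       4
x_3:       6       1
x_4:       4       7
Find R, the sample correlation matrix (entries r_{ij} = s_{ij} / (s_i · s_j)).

Step 1 — column means:
  mean(X) = (3 + 5 + 6 + 4) / 4 = 18/4 = 4.5
  mean(Y) = (5 + 4 + 1 + 7) / 4 = 17/4 = 4.25

Step 2 — sample variances and covariances s[i,j] = (1/(n-1)) · Σ_k (x_{k,i} - mean_i) · (x_{k,j} - mean_j), with n-1 = 3:
  s[X,X] = ((-1.5)·(-1.5) + (0.5)·(0.5) + (1.5)·(1.5) + (-0.5)·(-0.5)) / 3 = 5/3 = 1.6667
  s[X,Y] = ((-1.5)·(0.75) + (0.5)·(-0.25) + (1.5)·(-3.25) + (-0.5)·(2.75)) / 3 = -7.5/3 = -2.5
  s[Y,Y] = ((0.75)·(0.75) + (-0.25)·(-0.25) + (-3.25)·(-3.25) + (2.75)·(2.75)) / 3 = 18.75/3 = 6.25
  Sample standard deviations s_i = √(s[i,i]):
  s(X) = √(1.6667) = 1.291
  s(Y) = √(6.25) = 2.5

Step 3 — r_{ij} = s_{ij} / (s_i · s_j):
  r[X,X] = 1 (diagonal).
  r[X,Y] = -2.5 / (1.291 · 2.5) = -2.5 / 3.2275 = -0.7746
  r[Y,Y] = 1 (diagonal).

R is symmetric with unit diagonal. Assembling:

R = [[1, -0.7746],
 [-0.7746, 1]]


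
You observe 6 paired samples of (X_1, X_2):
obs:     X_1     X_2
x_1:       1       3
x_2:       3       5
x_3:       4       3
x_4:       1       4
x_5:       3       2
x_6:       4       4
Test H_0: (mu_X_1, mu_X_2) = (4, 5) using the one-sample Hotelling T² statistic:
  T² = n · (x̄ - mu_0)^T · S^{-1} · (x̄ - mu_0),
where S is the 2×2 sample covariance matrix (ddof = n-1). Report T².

Step 1 — sample mean vector:
  mean(X_1) = (1 + 3 + 4 + 1 + 3 + 4) / 6 = 16/6 = 2.6667
  mean(X_2) = (3 + 5 + 3 + 4 + 2 + 4) / 6 = 21/6 = 3.5
  x̄ = (2.6667, 3.5),  deviation x̄ - mu_0 = (2.6667, 3.5) - (4, 5) = (-1.3333, -1.5).

Step 2 — sample covariance matrix, S[i,j] = (1/(n-1)) · Σ_k (x_{k,i} - mean_i) · (x_{k,j} - mean_j), divisor n-1 = 5:
  S[X_1,X_1] = ((-1.6667)·(-1.6667) + (0.3333)·(0.3333) + (1.3333)·(1.3333) + (-1.6667)·(-1.6667) + (0.3333)·(0.3333) + (1.3333)·(1.3333)) / 5 = 9.3333/5 = 1.8667
  S[X_1,X_2] = ((-1.6667)·(-0.5) + (0.3333)·(1.5) + (1.3333)·(-0.5) + (-1.6667)·(0.5) + (0.3333)·(-1.5) + (1.3333)·(0.5)) / 5 = 0/5 = 0
  S[X_2,X_2] = ((-0.5)·(-0.5) + (1.5)·(1.5) + (-0.5)·(-0.5) + (0.5)·(0.5) + (-1.5)·(-1.5) + (0.5)·(0.5)) / 5 = 5.5/5 = 1.1
  S = [[1.8667, 0],
 [0, 1.1]].

Step 3 — invert S. det(S) = 1.8667·1.1 - (0)² = 2.0533.
  S^{-1} = (1/det) · [[d, -b], [-b, a]] = [[0.5357, 0],
 [0, 0.9091]].

Step 4 — quadratic form (x̄ - mu_0)^T · S^{-1} · (x̄ - mu_0):
  S^{-1} · (x̄ - mu_0) = (-0.7143, -1.3636),
  (x̄ - mu_0)^T · [...] = (-1.3333)·(-0.7143) + (-1.5)·(-1.3636) = 2.9978.

Step 5 — scale by n: T² = 6 · 2.9978 = 17.987.

T² ≈ 17.987


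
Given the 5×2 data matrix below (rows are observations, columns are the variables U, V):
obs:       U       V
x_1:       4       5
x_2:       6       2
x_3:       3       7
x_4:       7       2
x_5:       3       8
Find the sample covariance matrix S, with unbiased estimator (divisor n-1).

Step 1 — column means:
  mean(U) = (4 + 6 + 3 + 7 + 3) / 5 = 23/5 = 4.6
  mean(V) = (5 + 2 + 7 + 2 + 8) / 5 = 24/5 = 4.8

Step 2 — sample covariance S[i,j] = (1/(n-1)) · Σ_k (x_{k,i} - mean_i) · (x_{k,j} - mean_j), with n-1 = 4.
  S[U,U] = ((-0.6)·(-0.6) + (1.4)·(1.4) + (-1.6)·(-1.6) + (2.4)·(2.4) + (-1.6)·(-1.6)) / 4 = 13.2/4 = 3.3
  S[U,V] = ((-0.6)·(0.2) + (1.4)·(-2.8) + (-1.6)·(2.2) + (2.4)·(-2.8) + (-1.6)·(3.2)) / 4 = -19.4/4 = -4.85
  S[V,V] = ((0.2)·(0.2) + (-2.8)·(-2.8) + (2.2)·(2.2) + (-2.8)·(-2.8) + (3.2)·(3.2)) / 4 = 30.8/4 = 7.7

S is symmetric (S[j,i] = S[i,j]). Assembling:

S = [[3.3, -4.85],
 [-4.85, 7.7]]


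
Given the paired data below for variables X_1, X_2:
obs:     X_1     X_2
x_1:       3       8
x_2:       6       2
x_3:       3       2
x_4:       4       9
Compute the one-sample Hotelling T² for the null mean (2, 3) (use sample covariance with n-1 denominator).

Step 1 — sample mean vector:
  mean(X_1) = (3 + 6 + 3 + 4) / 4 = 16/4 = 4
  mean(X_2) = (8 + 2 + 2 + 9) / 4 = 21/4 = 5.25
  x̄ = (4, 5.25),  deviation x̄ - mu_0 = (4, 5.25) - (2, 3) = (2, 2.25).

Step 2 — sample covariance matrix, S[i,j] = (1/(n-1)) · Σ_k (x_{k,i} - mean_i) · (x_{k,j} - mean_j), divisor n-1 = 3:
  S[X_1,X_1] = ((-1)·(-1) + (2)·(2) + (-1)·(-1) + (0)·(0)) / 3 = 6/3 = 2
  S[X_1,X_2] = ((-1)·(2.75) + (2)·(-3.25) + (-1)·(-3.25) + (0)·(3.75)) / 3 = -6/3 = -2
  S[X_2,X_2] = ((2.75)·(2.75) + (-3.25)·(-3.25) + (-3.25)·(-3.25) + (3.75)·(3.75)) / 3 = 42.75/3 = 14.25
  S = [[2, -2],
 [-2, 14.25]].

Step 3 — invert S. det(S) = 2·14.25 - (-2)² = 24.5.
  S^{-1} = (1/det) · [[d, -b], [-b, a]] = [[0.5816, 0.0816],
 [0.0816, 0.0816]].

Step 4 — quadratic form (x̄ - mu_0)^T · S^{-1} · (x̄ - mu_0):
  S^{-1} · (x̄ - mu_0) = (1.3469, 0.3469),
  (x̄ - mu_0)^T · [...] = (2)·(1.3469) + (2.25)·(0.3469) = 3.4745.

Step 5 — scale by n: T² = 4 · 3.4745 = 13.898.

T² ≈ 13.898
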